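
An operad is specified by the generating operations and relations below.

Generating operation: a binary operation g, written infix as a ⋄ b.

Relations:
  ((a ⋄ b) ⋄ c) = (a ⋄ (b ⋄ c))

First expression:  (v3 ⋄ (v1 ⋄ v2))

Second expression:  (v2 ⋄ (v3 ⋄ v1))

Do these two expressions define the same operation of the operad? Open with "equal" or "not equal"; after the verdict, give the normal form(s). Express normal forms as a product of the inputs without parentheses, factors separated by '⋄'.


not equal — first v3 ⋄ v1 ⋄ v2, second v2 ⋄ v3 ⋄ v1

The first expression reduces to v3 ⋄ v1 ⋄ v2
The second expression reduces to v2 ⋄ v3 ⋄ v1
No match — not equal.


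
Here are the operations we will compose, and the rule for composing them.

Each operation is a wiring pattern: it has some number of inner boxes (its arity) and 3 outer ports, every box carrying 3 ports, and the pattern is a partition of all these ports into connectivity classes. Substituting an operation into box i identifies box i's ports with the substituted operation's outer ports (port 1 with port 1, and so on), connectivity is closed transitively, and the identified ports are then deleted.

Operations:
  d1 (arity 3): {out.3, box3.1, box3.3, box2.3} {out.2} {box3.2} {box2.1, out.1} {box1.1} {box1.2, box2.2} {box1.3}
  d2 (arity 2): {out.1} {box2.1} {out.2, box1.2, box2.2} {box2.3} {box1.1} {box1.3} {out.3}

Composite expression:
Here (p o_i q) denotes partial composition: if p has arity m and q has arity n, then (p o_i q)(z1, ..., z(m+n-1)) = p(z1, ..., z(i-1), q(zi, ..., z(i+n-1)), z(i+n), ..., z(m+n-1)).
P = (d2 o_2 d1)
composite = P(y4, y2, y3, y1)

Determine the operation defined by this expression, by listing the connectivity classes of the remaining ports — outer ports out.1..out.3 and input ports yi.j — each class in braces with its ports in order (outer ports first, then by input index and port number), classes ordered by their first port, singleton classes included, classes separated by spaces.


Treat the ports identified at d2 as solder joints: merge, then drop.
d1 over (y2, y3, y1) gives {out.1, y3.1} {out.2} {out.3, y1.1, y1.3, y3.3} {y1.2} {y2.1} {y2.2, y3.2} {y2.3}, out.j being that stage's outer ports
d2 over (y4, y2, y3, y1) gives {out.1} {out.2, y4.2} {out.3} {y1.1, y1.3, y3.3} {y1.2} {y2.1} {y2.2, y3.2} {y2.3} {y3.1} {y4.1} {y4.3}, out.j being that stage's outer ports

{out.1} {out.2, y4.2} {out.3} {y1.1, y1.3, y3.3} {y1.2} {y2.1} {y2.2, y3.2} {y2.3} {y3.1} {y4.1} {y4.3}


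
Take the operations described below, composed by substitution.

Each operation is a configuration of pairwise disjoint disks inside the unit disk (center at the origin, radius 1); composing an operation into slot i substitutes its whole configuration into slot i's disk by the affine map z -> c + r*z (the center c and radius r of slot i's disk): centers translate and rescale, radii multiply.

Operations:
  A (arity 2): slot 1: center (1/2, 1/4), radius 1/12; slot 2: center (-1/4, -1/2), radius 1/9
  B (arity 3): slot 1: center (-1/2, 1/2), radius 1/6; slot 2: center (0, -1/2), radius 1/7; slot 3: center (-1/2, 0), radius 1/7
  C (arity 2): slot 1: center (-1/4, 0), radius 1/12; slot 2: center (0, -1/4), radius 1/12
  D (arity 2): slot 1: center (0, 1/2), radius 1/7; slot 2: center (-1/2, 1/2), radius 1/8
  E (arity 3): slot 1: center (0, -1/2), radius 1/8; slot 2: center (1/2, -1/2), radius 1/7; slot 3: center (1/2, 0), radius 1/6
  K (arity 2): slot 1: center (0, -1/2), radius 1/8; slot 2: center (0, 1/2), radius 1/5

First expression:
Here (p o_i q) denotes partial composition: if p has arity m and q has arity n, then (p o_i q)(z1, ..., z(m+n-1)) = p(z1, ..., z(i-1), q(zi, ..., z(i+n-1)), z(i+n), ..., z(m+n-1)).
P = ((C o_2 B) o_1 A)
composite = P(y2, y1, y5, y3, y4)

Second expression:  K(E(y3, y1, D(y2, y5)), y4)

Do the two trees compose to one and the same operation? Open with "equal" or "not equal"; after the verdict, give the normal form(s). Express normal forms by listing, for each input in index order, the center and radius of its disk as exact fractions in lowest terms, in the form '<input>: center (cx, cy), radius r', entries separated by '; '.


not equal: they reduce to y1: center (-13/48, -1/24), radius 1/108; y2: center (-5/24, 1/48), radius 1/144; y3: center (0, -7/24), radius 1/84; y4: center (-1/24, -1/4), radius 1/84; y5: center (-1/24, -5/24), radius 1/72 and y1: center (1/16, -9/16), radius 1/56; y2: center (1/16, -47/96), radius 1/336; y3: center (0, -9/16), radius 1/64; y4: center (0, 1/2), radius 1/5; y5: center (5/96, -47/96), radius 1/384


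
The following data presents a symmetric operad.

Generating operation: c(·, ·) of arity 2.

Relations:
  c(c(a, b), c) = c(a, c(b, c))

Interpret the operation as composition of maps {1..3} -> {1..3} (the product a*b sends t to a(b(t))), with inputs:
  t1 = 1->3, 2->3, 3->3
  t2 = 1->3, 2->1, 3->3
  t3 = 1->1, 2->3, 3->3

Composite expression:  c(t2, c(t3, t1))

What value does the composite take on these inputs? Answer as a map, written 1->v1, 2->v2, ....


c(t3, t1) = 1->3, 2->3, 3->3
c(t2, c(t3, t1)) = 1->3, 2->3, 3->3

1->3, 2->3, 3->3


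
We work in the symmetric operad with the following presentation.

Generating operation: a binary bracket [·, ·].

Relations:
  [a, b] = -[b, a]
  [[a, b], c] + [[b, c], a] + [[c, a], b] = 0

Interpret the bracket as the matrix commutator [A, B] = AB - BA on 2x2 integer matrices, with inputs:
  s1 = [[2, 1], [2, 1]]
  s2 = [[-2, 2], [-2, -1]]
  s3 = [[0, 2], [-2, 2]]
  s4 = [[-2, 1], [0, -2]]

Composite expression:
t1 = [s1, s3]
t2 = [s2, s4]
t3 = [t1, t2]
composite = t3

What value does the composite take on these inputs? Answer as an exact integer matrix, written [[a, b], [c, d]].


[s1, s3] = [[-6, 4], [-2, 6]]
[s2, s4] = [[2, -1], [0, -2]]
[[s1, s3], [s2, s4]] = [[-2, -4], [-8, 2]]

[[-2, -4], [-8, 2]]


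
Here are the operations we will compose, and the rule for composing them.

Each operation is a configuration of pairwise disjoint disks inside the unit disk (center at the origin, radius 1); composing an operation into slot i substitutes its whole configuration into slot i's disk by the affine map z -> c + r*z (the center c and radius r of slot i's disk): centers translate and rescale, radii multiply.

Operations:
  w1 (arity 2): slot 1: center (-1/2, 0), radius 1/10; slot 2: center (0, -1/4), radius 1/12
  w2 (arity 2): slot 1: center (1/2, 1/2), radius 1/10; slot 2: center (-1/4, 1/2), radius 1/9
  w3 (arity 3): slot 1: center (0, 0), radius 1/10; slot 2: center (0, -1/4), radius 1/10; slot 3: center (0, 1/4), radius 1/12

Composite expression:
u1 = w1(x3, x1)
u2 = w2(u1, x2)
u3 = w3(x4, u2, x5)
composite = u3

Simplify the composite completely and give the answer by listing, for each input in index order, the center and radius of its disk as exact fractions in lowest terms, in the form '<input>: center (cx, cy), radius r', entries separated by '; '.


x1: center (1/20, -81/400), radius 1/1200; x2: center (-1/40, -1/5), radius 1/90; x3: center (9/200, -1/5), radius 1/1000; x4: center (0, 0), radius 1/10; x5: center (0, 1/4), radius 1/12

Follow each x-input down from w3: c' goes to c + r*c', radius to r*r'.
tracing x4 down its 1-map path: center (0, 0), radius 1/10
tracing x3 down its 3-map path: center (9/200, -1/5), radius 1/1000
tracing x1 down its 3-map path: center (1/20, -81/400), radius 1/1200
tracing x2 down its 2-map path: center (-1/40, -1/5), radius 1/90
tracing x5 down its 1-map path: center (0, 1/4), radius 1/12


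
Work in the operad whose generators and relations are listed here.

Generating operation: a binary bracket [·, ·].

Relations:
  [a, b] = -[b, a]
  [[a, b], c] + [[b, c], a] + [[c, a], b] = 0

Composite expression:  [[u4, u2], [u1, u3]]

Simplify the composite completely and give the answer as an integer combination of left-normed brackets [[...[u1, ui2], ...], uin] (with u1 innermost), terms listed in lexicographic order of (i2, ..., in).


In the tensor algebra, words opening u1 carry the u1-anchored form.
Composite bracket: [[u4, u2], [u1, u3]]
Under [a, b] = ab - ba we get 8 signed associative words (2^3 = 8).
Keep just the words that open with u1:
  word u1u3u2u4 has sign +1, contributing +[[[u1, u3], u2], u4]
  word u1u3u4u2 has sign -1, contributing -[[[u1, u3], u4], u2]

[[[u1, u3], u2], u4] - [[[u1, u3], u4], u2]


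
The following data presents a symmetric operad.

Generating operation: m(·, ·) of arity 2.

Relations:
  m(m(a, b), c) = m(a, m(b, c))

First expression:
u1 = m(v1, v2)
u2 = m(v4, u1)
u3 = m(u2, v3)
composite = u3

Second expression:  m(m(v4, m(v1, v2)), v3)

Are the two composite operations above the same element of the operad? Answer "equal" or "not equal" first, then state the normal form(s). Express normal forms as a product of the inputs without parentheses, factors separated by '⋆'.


equal: each reduces to v4 ⋆ v1 ⋆ v2 ⋆ v3


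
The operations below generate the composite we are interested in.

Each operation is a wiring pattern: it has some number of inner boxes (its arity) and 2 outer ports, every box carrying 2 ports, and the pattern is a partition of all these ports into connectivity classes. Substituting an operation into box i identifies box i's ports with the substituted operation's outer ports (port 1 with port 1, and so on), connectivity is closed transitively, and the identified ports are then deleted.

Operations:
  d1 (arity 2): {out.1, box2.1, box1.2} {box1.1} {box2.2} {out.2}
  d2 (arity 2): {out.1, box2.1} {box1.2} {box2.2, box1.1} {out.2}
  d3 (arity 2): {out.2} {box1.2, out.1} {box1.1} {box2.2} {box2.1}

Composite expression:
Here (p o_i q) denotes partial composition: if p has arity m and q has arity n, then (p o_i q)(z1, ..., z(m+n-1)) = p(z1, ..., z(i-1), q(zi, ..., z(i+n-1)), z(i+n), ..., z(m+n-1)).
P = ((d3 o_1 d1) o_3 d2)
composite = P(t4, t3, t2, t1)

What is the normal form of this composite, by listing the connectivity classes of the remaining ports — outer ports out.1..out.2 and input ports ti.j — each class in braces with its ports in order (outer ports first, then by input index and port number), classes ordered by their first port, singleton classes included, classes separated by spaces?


{out.1} {out.2} {t1.1} {t1.2, t2.1} {t2.2} {t3.1, t4.2} {t3.2} {t4.1}


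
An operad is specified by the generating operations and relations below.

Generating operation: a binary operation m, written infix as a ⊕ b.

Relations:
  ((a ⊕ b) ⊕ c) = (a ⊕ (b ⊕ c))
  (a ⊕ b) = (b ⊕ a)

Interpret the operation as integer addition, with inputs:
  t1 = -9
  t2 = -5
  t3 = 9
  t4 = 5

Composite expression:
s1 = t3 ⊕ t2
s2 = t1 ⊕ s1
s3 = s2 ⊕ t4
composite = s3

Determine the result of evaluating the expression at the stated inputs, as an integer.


0

(t3 ⊕ t2) = 4
(t1 ⊕ (t3 ⊕ t2)) = -5
((t1 ⊕ (t3 ⊕ t2)) ⊕ t4) = 0


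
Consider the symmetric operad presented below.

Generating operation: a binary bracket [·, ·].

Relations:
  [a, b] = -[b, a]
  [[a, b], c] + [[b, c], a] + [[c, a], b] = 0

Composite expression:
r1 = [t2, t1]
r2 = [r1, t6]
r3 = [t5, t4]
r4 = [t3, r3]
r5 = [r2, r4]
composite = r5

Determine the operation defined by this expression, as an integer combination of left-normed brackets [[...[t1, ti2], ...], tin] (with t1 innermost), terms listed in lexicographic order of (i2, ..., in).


Left-normed coefficients sit on the t1-initial expansion words.
Composite bracket: [[[t2, t1], t6], [t3, [t5, t4]]]
Applying ab - ba throughout gives 32 signed words (2^5 = 32).
Coefficients come from the t1-initial words:
  the word t1t2t6t3t4t5 carries sign +1 and contributes +[[[[[t1, t2], t6], t3], t4], t5]
  the word t1t2t6t3t5t4 carries sign -1 and contributes -[[[[[t1, t2], t6], t3], t5], t4]
  the word t1t2t6t4t5t3 carries sign -1 and contributes -[[[[[t1, t2], t6], t4], t5], t3]
  the word t1t2t6t5t4t3 carries sign +1 and contributes +[[[[[t1, t2], t6], t5], t4], t3]

[[[[[t1, t2], t6], t3], t4], t5] - [[[[[t1, t2], t6], t3], t5], t4] - [[[[[t1, t2], t6], t4], t5], t3] + [[[[[t1, t2], t6], t5], t4], t3]


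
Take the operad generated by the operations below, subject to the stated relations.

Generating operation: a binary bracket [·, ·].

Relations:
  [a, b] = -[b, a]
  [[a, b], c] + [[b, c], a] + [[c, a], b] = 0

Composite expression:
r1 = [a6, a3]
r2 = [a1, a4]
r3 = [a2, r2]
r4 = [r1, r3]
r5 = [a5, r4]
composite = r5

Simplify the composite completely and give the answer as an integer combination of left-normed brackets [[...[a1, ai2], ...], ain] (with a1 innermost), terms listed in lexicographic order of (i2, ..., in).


[[[[[a1, a4], a2], a3], a6], a5] - [[[[[a1, a4], a2], a6], a3], a5]

In the tensor algebra, words opening a1 carry the a1-anchored form.
Composite bracket: [a5, [[a6, a3], [a2, [a1, a4]]]]
Expanding via [a, b] = ab - ba: 32 signed words (2^5 = 32).
Only words starting with a1 matter:
  a1a4a2a3a6a5 (sign +1) contributes +[[[[[a1, a4], a2], a3], a6], a5]
  a1a4a2a6a3a5 (sign -1) contributes -[[[[[a1, a4], a2], a6], a3], a5]


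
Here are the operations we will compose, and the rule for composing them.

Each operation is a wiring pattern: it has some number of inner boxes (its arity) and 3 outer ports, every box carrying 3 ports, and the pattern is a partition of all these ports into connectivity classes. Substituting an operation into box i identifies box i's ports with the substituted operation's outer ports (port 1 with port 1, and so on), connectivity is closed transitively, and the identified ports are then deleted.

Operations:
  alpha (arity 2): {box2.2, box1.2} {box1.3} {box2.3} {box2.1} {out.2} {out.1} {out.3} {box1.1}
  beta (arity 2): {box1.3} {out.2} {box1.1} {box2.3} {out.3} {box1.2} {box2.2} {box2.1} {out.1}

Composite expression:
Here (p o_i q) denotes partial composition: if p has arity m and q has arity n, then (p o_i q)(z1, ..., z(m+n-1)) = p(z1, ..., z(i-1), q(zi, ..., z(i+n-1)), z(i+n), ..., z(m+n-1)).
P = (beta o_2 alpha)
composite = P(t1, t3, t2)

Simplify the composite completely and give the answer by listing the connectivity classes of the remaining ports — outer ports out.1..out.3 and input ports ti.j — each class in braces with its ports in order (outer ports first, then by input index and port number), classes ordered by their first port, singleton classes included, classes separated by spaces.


{out.1} {out.2} {out.3} {t1.1} {t1.2} {t1.3} {t2.1} {t2.2, t3.2} {t2.3} {t3.1} {t3.3}


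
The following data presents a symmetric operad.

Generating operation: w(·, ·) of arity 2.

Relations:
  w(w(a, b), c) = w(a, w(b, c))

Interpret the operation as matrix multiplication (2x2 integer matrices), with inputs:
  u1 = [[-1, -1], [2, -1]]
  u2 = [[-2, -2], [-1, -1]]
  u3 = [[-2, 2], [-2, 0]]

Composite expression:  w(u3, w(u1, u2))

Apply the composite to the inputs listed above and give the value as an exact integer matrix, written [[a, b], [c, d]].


w(u1, u2) = [[3, 3], [-3, -3]]
w(u3, w(u1, u2)) = [[-12, -12], [-6, -6]]

[[-12, -12], [-6, -6]]


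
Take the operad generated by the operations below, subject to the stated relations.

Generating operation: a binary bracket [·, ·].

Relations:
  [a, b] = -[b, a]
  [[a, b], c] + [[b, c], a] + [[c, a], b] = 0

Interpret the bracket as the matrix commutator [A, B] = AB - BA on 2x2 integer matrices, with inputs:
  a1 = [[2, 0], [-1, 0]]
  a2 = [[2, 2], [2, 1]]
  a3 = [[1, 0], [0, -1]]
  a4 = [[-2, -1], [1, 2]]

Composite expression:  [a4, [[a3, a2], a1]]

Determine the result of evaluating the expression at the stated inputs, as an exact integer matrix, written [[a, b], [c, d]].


[[16, 24], [-40, -16]]


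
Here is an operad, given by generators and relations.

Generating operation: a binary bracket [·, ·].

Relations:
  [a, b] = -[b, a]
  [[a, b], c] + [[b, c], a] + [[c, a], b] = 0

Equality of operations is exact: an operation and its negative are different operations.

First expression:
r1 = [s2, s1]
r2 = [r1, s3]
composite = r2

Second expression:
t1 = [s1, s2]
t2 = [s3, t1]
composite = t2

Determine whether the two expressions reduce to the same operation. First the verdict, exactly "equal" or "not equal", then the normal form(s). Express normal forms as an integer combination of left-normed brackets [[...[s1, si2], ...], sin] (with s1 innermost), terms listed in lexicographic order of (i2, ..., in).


In normal form, the first expression is -[[s1, s2], s3]
In normal form, the second expression is -[[s1, s2], s3]
Same normal form: equal.

equal; both compose to -[[s1, s2], s3]


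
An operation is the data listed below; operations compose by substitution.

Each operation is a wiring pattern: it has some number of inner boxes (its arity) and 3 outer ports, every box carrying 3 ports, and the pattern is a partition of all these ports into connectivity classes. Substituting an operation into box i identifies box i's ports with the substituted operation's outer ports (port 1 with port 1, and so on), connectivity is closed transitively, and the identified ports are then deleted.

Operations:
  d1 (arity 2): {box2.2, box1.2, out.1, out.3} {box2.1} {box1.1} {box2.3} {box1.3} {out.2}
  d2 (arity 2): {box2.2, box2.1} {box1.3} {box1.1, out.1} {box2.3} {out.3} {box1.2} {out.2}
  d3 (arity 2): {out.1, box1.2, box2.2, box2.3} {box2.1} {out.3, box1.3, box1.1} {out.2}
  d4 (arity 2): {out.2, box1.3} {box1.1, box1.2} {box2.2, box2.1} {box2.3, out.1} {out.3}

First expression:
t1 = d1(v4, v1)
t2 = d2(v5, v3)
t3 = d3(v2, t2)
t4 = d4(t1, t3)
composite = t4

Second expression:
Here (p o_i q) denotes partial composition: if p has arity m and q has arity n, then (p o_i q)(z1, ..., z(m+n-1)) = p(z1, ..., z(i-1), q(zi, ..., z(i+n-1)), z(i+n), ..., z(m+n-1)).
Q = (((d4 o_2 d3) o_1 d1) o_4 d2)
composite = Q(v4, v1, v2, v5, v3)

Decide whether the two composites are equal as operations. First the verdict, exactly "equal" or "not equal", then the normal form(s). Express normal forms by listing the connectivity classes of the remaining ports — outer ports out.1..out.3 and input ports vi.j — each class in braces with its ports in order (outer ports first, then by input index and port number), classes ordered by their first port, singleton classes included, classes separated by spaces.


The first composite normalizes to {out.1, v2.1, v2.3} {out.2, v1.2, v4.2} {out.3} {v1.1} {v1.3} {v2.2} {v3.1, v3.2} {v3.3} {v4.1} {v4.3} {v5.1} {v5.2} {v5.3}
The second composite normalizes to {out.1, v2.1, v2.3} {out.2, v1.2, v4.2} {out.3} {v1.1} {v1.3} {v2.2} {v3.1, v3.2} {v3.3} {v4.1} {v4.3} {v5.1} {v5.2} {v5.3}
Same normal form: equal.

equal; both compose to {out.1, v2.1, v2.3} {out.2, v1.2, v4.2} {out.3} {v1.1} {v1.3} {v2.2} {v3.1, v3.2} {v3.3} {v4.1} {v4.3} {v5.1} {v5.2} {v5.3}


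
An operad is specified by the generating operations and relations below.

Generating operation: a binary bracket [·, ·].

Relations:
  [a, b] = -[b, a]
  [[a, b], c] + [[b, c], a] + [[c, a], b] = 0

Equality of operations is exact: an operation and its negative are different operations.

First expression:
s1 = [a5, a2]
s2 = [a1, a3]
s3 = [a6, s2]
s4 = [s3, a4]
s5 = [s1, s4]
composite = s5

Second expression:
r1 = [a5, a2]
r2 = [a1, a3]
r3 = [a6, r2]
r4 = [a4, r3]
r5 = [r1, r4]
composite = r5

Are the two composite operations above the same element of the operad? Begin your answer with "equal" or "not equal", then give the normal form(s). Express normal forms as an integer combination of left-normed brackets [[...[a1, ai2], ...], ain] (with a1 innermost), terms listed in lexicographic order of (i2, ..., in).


In normal form, the first expression is -[[[[[a1, a3], a6], a4], a2], a5] + [[[[[a1, a3], a6], a4], a5], a2]
In normal form, the second expression is [[[[[a1, a3], a6], a4], a2], a5] - [[[[[a1, a3], a6], a4], a5], a2]
The forms do not match — not equal.

not equal: they reduce to -[[[[[a1, a3], a6], a4], a2], a5] + [[[[[a1, a3], a6], a4], a5], a2] and [[[[[a1, a3], a6], a4], a2], a5] - [[[[[a1, a3], a6], a4], a5], a2]


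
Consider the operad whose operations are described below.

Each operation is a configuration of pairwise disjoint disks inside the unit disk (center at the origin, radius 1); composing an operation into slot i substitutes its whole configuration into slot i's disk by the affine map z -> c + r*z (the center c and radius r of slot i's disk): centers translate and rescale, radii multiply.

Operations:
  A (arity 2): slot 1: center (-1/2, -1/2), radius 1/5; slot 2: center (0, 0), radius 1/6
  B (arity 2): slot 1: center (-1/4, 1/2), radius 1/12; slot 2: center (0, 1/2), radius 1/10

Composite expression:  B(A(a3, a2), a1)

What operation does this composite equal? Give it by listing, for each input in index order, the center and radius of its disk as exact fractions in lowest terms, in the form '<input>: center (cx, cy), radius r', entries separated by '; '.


a1: center (0, 1/2), radius 1/10; a2: center (-1/4, 1/2), radius 1/72; a3: center (-7/24, 11/24), radius 1/60

Only the slot chain above each a matters under B; compose those maps.
a3 passes through 2 substitutions, ending at center (-7/24, 11/24), radius 1/60
a2 passes through 2 substitutions, ending at center (-1/4, 1/2), radius 1/72
a1 passes through 1 substitution, ending at center (0, 1/2), radius 1/10


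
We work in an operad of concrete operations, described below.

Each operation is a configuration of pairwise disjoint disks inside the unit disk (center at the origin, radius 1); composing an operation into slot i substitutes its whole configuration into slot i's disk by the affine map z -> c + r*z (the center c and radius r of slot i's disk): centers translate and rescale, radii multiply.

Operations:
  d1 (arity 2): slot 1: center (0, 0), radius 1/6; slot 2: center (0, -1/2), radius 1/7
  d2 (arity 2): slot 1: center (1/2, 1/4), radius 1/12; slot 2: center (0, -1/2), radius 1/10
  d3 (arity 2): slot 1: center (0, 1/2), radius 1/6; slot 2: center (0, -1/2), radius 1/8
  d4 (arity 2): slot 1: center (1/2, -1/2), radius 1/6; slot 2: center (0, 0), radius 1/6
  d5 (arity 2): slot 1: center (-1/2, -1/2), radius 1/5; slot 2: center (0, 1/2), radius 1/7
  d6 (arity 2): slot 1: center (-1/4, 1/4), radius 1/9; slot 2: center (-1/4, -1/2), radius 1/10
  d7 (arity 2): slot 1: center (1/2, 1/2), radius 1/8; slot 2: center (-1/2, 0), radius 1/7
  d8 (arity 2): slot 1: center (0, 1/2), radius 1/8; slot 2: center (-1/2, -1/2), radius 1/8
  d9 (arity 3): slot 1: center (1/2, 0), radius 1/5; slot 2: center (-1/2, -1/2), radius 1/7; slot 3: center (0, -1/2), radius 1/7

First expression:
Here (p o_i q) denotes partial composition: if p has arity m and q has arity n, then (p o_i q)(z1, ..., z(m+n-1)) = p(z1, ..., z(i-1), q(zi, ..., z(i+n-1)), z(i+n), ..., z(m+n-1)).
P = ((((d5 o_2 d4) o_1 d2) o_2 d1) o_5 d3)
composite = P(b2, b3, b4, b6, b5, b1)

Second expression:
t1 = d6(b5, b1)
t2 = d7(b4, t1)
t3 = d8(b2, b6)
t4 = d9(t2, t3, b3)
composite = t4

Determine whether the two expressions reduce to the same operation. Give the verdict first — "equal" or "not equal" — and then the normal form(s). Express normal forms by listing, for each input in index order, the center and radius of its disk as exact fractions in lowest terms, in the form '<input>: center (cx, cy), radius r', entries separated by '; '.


In normal form, the first expression is b1: center (0, 41/84), radius 1/336; b2: center (-2/5, -9/20), radius 1/60; b3: center (-1/2, -3/5), radius 1/300; b4: center (-1/2, -61/100), radius 1/350; b5: center (0, 43/84), radius 1/252; b6: center (1/14, 3/7), radius 1/42
In normal form, the second expression is b1: center (11/28, -1/70), radius 1/350; b2: center (-1/2, -3/7), radius 1/56; b3: center (0, -1/2), radius 1/7; b4: center (3/5, 1/10), radius 1/40; b5: center (11/28, 1/140), radius 1/315; b6: center (-4/7, -4/7), radius 1/56
The forms do not match — not equal.

not equal — first b1: center (0, 41/84), radius 1/336; b2: center (-2/5, -9/20), radius 1/60; b3: center (-1/2, -3/5), radius 1/300; b4: center (-1/2, -61/100), radius 1/350; b5: center (0, 43/84), radius 1/252; b6: center (1/14, 3/7), radius 1/42, second b1: center (11/28, -1/70), radius 1/350; b2: center (-1/2, -3/7), radius 1/56; b3: center (0, -1/2), radius 1/7; b4: center (3/5, 1/10), radius 1/40; b5: center (11/28, 1/140), radius 1/315; b6: center (-4/7, -4/7), radius 1/56


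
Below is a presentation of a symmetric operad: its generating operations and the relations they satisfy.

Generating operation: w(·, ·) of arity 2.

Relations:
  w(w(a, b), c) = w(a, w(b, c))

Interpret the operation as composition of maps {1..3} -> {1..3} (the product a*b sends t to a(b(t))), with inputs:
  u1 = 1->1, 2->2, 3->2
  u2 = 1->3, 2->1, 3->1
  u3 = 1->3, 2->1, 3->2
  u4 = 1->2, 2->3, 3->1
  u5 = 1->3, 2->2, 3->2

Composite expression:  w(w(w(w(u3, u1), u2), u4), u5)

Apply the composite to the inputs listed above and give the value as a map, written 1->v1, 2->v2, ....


w(u3, u1) = 1->3, 2->1, 3->1
w(w(u3, u1), u2) = 1->1, 2->3, 3->3
w(w(w(u3, u1), u2), u4) = 1->3, 2->3, 3->1
w(w(w(w(u3, u1), u2), u4), u5) = 1->1, 2->3, 3->3

1->1, 2->3, 3->3


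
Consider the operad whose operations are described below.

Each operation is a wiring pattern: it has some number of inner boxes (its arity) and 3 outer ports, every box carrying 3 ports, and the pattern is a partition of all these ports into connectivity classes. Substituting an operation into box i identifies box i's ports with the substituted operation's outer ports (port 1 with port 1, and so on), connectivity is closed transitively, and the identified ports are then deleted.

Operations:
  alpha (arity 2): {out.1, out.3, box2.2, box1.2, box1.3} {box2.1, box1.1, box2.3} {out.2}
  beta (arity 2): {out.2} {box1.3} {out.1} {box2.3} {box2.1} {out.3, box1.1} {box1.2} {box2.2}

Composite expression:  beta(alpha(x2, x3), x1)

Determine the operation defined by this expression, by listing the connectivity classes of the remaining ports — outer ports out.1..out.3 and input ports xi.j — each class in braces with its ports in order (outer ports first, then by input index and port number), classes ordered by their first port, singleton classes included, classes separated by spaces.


{out.1} {out.2} {out.3, x2.2, x2.3, x3.2} {x1.1} {x1.2} {x1.3} {x2.1, x3.1, x3.3}

Reachability decides: close wires over beta-identified ports.
after alpha, the pattern on (x2, x3) reads {out.1, out.3, x2.2, x2.3, x3.2} {out.2} {x2.1, x3.1, x3.3} (out.j = its outer ports)
after beta, the pattern on (x2, x3, x1) reads {out.1} {out.2} {out.3, x2.2, x2.3, x3.2} {x1.1} {x1.2} {x1.3} {x2.1, x3.1, x3.3} (out.j = its outer ports)


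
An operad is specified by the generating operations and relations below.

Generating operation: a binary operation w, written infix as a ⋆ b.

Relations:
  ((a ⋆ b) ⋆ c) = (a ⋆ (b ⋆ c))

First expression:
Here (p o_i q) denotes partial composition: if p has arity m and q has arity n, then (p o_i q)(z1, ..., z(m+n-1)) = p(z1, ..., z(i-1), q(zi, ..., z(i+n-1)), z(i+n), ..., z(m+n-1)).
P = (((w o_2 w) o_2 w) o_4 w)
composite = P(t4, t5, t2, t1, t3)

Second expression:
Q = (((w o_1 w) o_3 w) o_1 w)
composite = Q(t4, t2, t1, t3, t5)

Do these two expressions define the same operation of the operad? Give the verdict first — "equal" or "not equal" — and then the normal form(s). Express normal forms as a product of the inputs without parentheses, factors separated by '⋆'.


not equal: they reduce to t4 ⋆ t5 ⋆ t2 ⋆ t1 ⋆ t3 and t4 ⋆ t2 ⋆ t1 ⋆ t3 ⋆ t5

Normal form of the first expression: t4 ⋆ t5 ⋆ t2 ⋆ t1 ⋆ t3
Normal form of the second expression: t4 ⋆ t2 ⋆ t1 ⋆ t3 ⋆ t5
Distinct normal forms: not equal.


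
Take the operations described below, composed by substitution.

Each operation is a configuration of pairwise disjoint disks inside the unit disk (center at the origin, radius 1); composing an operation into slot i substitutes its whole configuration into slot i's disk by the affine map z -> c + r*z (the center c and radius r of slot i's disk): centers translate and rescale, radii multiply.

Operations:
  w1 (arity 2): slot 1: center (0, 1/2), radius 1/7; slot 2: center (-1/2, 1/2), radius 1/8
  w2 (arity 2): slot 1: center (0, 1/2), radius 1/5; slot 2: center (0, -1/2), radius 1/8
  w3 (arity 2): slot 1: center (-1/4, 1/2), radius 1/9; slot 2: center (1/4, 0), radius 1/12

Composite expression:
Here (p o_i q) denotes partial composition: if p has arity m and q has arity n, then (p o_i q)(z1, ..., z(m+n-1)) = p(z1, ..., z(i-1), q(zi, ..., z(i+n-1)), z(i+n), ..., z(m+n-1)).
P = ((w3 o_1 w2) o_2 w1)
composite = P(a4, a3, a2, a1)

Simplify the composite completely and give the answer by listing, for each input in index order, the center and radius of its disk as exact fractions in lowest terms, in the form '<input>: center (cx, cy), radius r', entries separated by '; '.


a1: center (1/4, 0), radius 1/12; a2: center (-37/144, 65/144), radius 1/576; a3: center (-1/4, 65/144), radius 1/504; a4: center (-1/4, 5/9), radius 1/45

Each a-disk chains the slot maps above it in w3; radii multiply.
a4: after 2 affine steps, its disk has center (-1/4, 5/9), radius 1/45
a3: after 3 affine steps, its disk has center (-1/4, 65/144), radius 1/504
a2: after 3 affine steps, its disk has center (-37/144, 65/144), radius 1/576
a1: after 1 affine step, its disk has center (1/4, 0), radius 1/12


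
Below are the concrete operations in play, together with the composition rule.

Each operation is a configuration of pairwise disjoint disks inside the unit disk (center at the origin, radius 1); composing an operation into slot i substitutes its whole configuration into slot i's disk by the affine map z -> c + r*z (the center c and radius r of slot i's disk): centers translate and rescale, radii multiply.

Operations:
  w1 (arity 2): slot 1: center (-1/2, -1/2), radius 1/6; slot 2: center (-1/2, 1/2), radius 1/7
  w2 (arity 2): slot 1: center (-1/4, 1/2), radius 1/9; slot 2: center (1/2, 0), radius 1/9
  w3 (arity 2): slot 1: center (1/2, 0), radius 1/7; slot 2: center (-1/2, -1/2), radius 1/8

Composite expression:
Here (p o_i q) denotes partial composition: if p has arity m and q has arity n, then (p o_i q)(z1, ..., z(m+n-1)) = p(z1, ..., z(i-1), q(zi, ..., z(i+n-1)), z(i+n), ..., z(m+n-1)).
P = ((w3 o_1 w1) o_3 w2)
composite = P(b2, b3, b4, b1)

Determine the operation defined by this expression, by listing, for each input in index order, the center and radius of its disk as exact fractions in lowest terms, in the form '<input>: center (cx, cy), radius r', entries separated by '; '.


b1: center (-7/16, -1/2), radius 1/72; b2: center (3/7, -1/14), radius 1/42; b3: center (3/7, 1/14), radius 1/49; b4: center (-17/32, -7/16), radius 1/72

Below w3, radii multiply path by path; the b-disk centers shift.
tracing b2 down its 2-map path: center (3/7, -1/14), radius 1/42
tracing b3 down its 2-map path: center (3/7, 1/14), radius 1/49
tracing b4 down its 2-map path: center (-17/32, -7/16), radius 1/72
tracing b1 down its 2-map path: center (-7/16, -1/2), radius 1/72


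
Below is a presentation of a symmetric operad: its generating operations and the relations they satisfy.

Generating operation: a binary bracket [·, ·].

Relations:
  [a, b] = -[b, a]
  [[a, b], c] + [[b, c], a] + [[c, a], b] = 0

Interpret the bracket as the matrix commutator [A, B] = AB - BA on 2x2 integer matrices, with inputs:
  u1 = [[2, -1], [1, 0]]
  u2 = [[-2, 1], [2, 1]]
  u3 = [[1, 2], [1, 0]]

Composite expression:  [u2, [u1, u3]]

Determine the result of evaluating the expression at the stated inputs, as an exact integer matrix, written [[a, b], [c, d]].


[[-11, -9], [-15, 11]]

[u1, u3] = [[-3, 5], [-1, 3]]
[u2, [u1, u3]] = [[-11, -9], [-15, 11]]


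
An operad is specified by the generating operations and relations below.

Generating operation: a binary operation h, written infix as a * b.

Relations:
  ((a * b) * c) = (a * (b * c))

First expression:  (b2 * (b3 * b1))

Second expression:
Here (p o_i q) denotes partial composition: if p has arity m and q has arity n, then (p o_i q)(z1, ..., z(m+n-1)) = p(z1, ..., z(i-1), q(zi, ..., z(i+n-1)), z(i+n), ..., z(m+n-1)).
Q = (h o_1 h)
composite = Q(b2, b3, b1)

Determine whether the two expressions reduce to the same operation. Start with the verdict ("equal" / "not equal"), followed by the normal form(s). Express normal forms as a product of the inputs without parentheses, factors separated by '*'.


equal: each reduces to b2 * b3 * b1

The first composite normalizes to b2 * b3 * b1
The second composite normalizes to b2 * b3 * b1
One common form — equal.


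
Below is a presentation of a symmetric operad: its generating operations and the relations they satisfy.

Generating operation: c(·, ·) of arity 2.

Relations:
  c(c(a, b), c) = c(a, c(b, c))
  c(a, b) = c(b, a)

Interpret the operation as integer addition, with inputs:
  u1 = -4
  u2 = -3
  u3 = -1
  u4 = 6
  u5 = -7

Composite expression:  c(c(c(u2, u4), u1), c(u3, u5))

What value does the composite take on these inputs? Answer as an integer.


c(u2, u4) = 3
c(c(u2, u4), u1) = -1
c(u3, u5) = -8
c(c(c(u2, u4), u1), c(u3, u5)) = -9

-9


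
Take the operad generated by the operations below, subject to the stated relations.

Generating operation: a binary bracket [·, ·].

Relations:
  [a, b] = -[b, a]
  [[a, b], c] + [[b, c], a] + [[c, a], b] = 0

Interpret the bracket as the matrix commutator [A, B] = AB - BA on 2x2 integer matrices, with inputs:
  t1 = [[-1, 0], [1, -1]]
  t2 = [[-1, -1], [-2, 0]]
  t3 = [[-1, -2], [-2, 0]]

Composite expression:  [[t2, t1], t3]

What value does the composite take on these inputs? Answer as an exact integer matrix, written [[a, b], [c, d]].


[t2, t1] = [[-1, 0], [1, 1]]
[[t2, t1], t3] = [[2, 4], [-5, -2]]

[[2, 4], [-5, -2]]


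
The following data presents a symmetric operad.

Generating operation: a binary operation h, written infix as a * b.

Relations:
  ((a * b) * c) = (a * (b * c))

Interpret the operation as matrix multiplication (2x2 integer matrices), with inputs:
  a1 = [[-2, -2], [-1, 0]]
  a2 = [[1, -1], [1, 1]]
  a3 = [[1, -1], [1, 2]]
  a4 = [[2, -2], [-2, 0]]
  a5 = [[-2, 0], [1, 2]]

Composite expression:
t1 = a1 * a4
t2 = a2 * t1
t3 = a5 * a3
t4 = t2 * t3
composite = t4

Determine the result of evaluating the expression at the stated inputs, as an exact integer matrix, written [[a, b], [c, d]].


(a1 * a4) = [[0, 4], [-2, 2]]
(a2 * (a1 * a4)) = [[2, 2], [-2, 6]]
(a5 * a3) = [[-2, 2], [3, 3]]
((a2 * (a1 * a4)) * (a5 * a3)) = [[2, 10], [22, 14]]

[[2, 10], [22, 14]]


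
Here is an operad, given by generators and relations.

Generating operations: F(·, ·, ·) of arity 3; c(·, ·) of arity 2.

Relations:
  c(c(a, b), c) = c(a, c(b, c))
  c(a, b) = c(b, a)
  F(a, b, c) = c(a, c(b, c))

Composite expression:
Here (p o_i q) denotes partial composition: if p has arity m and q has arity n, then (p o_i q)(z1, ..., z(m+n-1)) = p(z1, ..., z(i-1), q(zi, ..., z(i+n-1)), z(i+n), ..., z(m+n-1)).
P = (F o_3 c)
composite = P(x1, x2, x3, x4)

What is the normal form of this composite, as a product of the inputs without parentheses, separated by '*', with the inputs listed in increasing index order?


Key point: F commutes, so take the x-inputs in any fixed order.
c(x3, x4) spells out as x3 * x4
F(x1, x2, c(x3, x4)) spells out as x1 * x2 * x3 * x4
putting the inputs in ascending order: x1 * x2 * x3 * x4

x1 * x2 * x3 * x4


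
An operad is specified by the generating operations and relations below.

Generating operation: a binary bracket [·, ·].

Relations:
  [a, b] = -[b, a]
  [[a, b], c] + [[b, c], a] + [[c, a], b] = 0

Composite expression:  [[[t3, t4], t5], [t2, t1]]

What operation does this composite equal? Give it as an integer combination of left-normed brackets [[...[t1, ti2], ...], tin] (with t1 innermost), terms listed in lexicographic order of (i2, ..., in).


[[[[t1, t2], t3], t4], t5] - [[[[t1, t2], t4], t3], t5] - [[[[t1, t2], t5], t3], t4] + [[[[t1, t2], t5], t4], t3]

A multilinear Lie element is pinned by t1-initial words (t1 innermost).
Composite bracket: [[[t3, t4], t5], [t2, t1]]
Under [a, b] = ab - ba we get 16 signed associative words (2^4 = 16).
Only words starting with t1 matter:
  sign of t1t2t3t4t5 is +1, so it contributes +[[[[t1, t2], t3], t4], t5]
  sign of t1t2t4t3t5 is -1, so it contributes -[[[[t1, t2], t4], t3], t5]
  sign of t1t2t5t3t4 is -1, so it contributes -[[[[t1, t2], t5], t3], t4]
  sign of t1t2t5t4t3 is +1, so it contributes +[[[[t1, t2], t5], t4], t3]


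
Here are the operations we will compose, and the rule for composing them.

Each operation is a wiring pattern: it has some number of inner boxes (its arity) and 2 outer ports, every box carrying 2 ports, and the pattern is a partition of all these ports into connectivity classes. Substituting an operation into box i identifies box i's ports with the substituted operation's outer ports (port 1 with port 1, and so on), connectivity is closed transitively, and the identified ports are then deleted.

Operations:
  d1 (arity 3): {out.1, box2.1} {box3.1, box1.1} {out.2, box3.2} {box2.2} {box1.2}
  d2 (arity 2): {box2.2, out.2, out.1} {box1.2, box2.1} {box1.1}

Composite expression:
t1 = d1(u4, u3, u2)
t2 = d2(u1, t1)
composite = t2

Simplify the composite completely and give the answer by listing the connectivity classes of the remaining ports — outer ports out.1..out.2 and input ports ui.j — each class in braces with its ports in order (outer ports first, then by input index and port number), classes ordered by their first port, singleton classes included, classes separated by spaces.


{out.1, out.2, u2.2} {u1.1} {u1.2, u3.1} {u2.1, u4.1} {u3.2} {u4.2}

Substituting into d2 glues patterns; closure does the rest.
through d1, on inputs (u4, u3, u2): {out.1, u3.1} {out.2, u2.2} {u2.1, u4.1} {u3.2} {u4.2} (out.j = stage outer ports)
through d2, on inputs (u1, u4, u3, u2): {out.1, out.2, u2.2} {u1.1} {u1.2, u3.1} {u2.1, u4.1} {u3.2} {u4.2} (out.j = stage outer ports)


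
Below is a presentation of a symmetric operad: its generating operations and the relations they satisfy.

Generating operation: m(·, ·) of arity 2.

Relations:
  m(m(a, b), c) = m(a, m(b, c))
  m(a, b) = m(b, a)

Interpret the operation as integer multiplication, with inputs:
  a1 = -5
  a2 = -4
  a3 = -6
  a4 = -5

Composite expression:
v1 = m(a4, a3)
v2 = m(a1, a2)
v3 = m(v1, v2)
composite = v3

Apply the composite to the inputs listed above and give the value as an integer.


600

m(a4, a3) = 30
m(a1, a2) = 20
m(m(a4, a3), m(a1, a2)) = 600


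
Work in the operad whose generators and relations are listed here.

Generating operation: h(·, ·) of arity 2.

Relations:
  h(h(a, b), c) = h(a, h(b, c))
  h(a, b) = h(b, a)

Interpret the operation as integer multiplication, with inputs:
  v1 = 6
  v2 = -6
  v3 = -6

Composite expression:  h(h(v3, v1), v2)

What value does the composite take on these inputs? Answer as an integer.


216

h(v3, v1) = -36
h(h(v3, v1), v2) = 216


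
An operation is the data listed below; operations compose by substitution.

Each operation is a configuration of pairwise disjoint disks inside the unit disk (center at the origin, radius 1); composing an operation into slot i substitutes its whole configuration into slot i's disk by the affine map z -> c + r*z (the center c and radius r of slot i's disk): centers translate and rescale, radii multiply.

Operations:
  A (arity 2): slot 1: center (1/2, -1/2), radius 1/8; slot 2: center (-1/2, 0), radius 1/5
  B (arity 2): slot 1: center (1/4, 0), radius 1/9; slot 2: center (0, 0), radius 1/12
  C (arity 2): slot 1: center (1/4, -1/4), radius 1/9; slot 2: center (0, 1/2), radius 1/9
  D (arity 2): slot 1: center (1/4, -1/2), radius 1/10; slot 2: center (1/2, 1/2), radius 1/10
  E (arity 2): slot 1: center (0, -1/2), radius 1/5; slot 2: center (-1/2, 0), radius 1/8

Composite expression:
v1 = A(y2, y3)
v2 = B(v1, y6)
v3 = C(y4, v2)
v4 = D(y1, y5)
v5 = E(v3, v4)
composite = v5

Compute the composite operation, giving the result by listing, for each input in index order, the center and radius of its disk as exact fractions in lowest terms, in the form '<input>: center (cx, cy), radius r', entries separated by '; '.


Only the slot chain above each y matters under E; compose those maps.
input y4: composing its 2 substitution steps yields center (1/20, -11/20), radius 1/45
input y2: composing its 4 substitution steps yields center (11/1620, -65/162), radius 1/3240
input y3: composing its 4 substitution steps yields center (7/1620, -2/5), radius 1/2025
input y6: composing its 3 substitution steps yields center (0, -2/5), radius 1/540
input y1: composing its 2 substitution steps yields center (-15/32, -1/16), radius 1/80
input y5: composing its 2 substitution steps yields center (-7/16, 1/16), radius 1/80

y1: center (-15/32, -1/16), radius 1/80; y2: center (11/1620, -65/162), radius 1/3240; y3: center (7/1620, -2/5), radius 1/2025; y4: center (1/20, -11/20), radius 1/45; y5: center (-7/16, 1/16), radius 1/80; y6: center (0, -2/5), radius 1/540
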